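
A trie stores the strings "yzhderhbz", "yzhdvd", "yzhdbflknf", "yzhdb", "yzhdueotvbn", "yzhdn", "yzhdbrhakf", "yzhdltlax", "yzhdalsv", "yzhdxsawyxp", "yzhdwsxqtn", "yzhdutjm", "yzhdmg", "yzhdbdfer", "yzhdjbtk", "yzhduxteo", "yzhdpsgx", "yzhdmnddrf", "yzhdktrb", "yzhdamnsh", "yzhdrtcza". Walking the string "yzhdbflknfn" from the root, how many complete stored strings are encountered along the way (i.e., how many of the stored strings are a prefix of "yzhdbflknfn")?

2

Check each prefix of "yzhdbflknfn" against the stored set — each match is an end-marker on the path.
Prefixes of the query that are stored words: "yzhdb", "yzhdbflknf"
Count: 2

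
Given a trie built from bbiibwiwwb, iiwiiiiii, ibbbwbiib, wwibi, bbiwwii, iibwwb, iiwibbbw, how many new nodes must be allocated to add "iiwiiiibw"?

Walking "iiwiiiibw" from the root, the first 7 characters ("iiwiiii") follow existing edges; "b" is the first miss.
So 9 − 7 = 2 new nodes.

2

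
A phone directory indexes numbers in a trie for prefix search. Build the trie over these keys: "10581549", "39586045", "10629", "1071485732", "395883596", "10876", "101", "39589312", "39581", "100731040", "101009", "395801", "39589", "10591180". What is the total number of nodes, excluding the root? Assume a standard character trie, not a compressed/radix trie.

Insert word by word; a character creates a node only if that edge doesn't already exist:
  "10581549" → 8 new (1, 0, 5, 8, 1, 5, 4, 9)
  "39586045" → 8 new (3, 9, 5, 8, 6, 0, 4, 5)
  "10629" → prefix "10" already present; 3 new (6, 2, 9)
  "1071485732" → prefix "10" already present; 8 new (7, 1, 4, 8, 5, 7, 3, 2)
  "395883596" → prefix "3958" already present; 5 new (8, 3, 5, 9, 6)
  "10876" → prefix "10" already present; 3 new (8, 7, 6)
  "101" → prefix "10" already present; 1 new (1)
  "39589312" → prefix "3958" already present; 4 new (9, 3, 1, 2)
  "39581" → prefix "3958" already present; 1 new (1)
  "100731040" → prefix "10" already present; 7 new (0, 7, 3, 1, 0, 4, 0)
  "101009" → prefix "101" already present; 3 new (0, 0, 9)
  "395801" → prefix "3958" already present; 2 new (0, 1)
  "39589" → prefix "39589" already present; 0 new (none)
  "10591180" → prefix "105" already present; 5 new (9, 1, 1, 8, 0)
Total nodes = 8 + 8 + 3 + 8 + 5 + 3 + 1 + 4 + 1 + 7 + 3 + 2 + 0 + 5 = 58

58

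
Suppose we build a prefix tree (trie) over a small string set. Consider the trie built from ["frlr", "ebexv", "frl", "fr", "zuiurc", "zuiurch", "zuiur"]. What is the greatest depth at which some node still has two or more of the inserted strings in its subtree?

6

Look for the deepest trie node that still has at least two words in its subtree.
e.g. "zuiurc" and "zuiurch" share the prefix "zuiurc" of length 6; no pair shares a longer one.
Longest shared-prefix length: 6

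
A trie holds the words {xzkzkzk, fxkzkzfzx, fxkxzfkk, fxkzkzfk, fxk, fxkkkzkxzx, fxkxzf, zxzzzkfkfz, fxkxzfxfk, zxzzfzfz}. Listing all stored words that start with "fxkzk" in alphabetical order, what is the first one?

Filter for "fxkzk…" and sort: "fxkzkzfk", "fxkzkzfzx"
The 1st is fxkzkzfk.

fxkzkzfk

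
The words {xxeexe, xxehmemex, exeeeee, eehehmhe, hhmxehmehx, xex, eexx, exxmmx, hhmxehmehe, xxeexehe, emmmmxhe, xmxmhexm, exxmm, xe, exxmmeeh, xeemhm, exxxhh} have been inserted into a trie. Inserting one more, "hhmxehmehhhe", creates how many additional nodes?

3

"hhmxehmeh" is already a path in the trie; the remaining "hhe" must be added.
So 12 − 9 = 3 new nodes.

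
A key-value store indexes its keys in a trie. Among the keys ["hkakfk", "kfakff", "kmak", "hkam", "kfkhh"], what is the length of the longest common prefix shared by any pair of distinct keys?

The deepest shared node is where two words last agree before diverging.
"hkakfk" and "hkam" agree on "hka" (3 characters) before diverging; nothing deeper is shared.
Longest shared-prefix length: 3

3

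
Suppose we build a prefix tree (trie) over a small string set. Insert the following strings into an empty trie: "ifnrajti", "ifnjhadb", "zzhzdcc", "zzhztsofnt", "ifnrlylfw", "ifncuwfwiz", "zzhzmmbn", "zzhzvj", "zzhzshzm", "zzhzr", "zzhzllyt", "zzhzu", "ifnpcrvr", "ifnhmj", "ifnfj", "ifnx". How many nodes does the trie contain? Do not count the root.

Count nodes per top-level branch (shared prefixes stored once):
  'i'-branch (ifncuwfwiz, ifnfj, ifnhmj, ifnjhadb, ifnpcrvr, ifnrajti, ifnrlylfw, ifnx): 36 nodes
  'z'-branch (zzhzdcc, zzhzllyt, zzhzmmbn, zzhzr, zzhzshzm, zzhztsofnt, zzhzu, zzhzvj): 29 nodes
Sum: 65

65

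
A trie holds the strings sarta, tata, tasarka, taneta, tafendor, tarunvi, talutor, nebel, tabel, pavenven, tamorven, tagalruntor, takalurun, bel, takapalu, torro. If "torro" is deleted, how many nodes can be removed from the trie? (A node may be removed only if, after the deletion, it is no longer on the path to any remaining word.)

After clearing the end-marker at "torro", prune upward until reaching a node still needed by another word.
The suffix "orro" (4 nodes) is used only by "torro"; the node for "t" still has the child "a", so pruning stops there.
Nodes removed: 4

4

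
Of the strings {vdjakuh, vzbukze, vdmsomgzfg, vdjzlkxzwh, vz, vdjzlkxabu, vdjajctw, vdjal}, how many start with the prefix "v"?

Traverse to the node for "v", then collect every word in that subtree.
Matches: "vdjajctw", "vdjakuh", "vdjal", "vdjzlkxabu", "vdjzlkxzwh", "vdmsomgzfg", "vz", "vzbukze"
Count: 8

8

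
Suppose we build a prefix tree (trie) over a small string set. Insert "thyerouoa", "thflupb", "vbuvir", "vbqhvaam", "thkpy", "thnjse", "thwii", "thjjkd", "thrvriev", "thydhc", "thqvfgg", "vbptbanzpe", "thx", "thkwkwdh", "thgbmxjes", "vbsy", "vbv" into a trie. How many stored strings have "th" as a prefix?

12

Filter for entries beginning with "th":
Words under "th": thflupb, thgbmxjes, thjjkd, thkpy, thkwkwdh, thnjse, thqvfgg, thrvriev, thwii, thx, thydhc, thyerouoa
Count: 12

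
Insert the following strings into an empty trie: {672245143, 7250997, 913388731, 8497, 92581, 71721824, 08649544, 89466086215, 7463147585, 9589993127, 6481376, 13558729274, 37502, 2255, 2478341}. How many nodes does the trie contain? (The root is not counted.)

108

Trace insertions, counting only characters that open a new branch:
  "672245143" → 9 new (6, 7, 2, 2, 4, 5, 1, 4, 3)
  "7250997" → 7 new (7, 2, 5, 0, 9, 9, 7)
  "913388731" → 9 new (9, 1, 3, 3, 8, 8, 7, 3, 1)
  "8497" → 4 new (8, 4, 9, 7)
  "92581" → prefix "9" already present; 4 new (2, 5, 8, 1)
  "71721824" → prefix "7" already present; 7 new (1, 7, 2, 1, 8, 2, 4)
  "08649544" → 8 new (0, 8, 6, 4, 9, 5, 4, 4)
  "89466086215" → prefix "8" already present; 10 new (9, 4, 6, 6, 0, 8, 6, 2, 1, 5)
  "7463147585" → prefix "7" already present; 9 new (4, 6, 3, 1, 4, 7, 5, 8, 5)
  "9589993127" → prefix "9" already present; 9 new (5, 8, 9, 9, 9, 3, 1, 2, 7)
  "6481376" → prefix "6" already present; 6 new (4, 8, 1, 3, 7, 6)
  "13558729274" → 11 new (1, 3, 5, 5, 8, 7, 2, 9, 2, 7, 4)
  "37502" → 5 new (3, 7, 5, 0, 2)
  "2255" → 4 new (2, 2, 5, 5)
  "2478341" → prefix "2" already present; 6 new (4, 7, 8, 3, 4, 1)
Total nodes = 9 + 7 + 9 + 4 + 4 + 7 + 8 + 10 + 9 + 9 + 6 + 11 + 5 + 4 + 6 = 108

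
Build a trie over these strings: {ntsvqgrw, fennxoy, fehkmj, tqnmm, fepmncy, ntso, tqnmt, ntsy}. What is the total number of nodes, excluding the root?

Trace insertions, counting only characters that open a new branch:
  "ntsvqgrw" → 8 new (n, t, s, v, q, g, r, w)
  "fennxoy" → 7 new (f, e, n, n, x, o, y)
  "fehkmj" → prefix "fe" already present; 4 new (h, k, m, j)
  "tqnmm" → 5 new (t, q, n, m, m)
  "fepmncy" → prefix "fe" already present; 5 new (p, m, n, c, y)
  "ntso" → prefix "nts" already present; 1 new (o)
  "tqnmt" → prefix "tqnm" already present; 1 new (t)
  "ntsy" → prefix "nts" already present; 1 new (y)
Total nodes = 8 + 7 + 4 + 5 + 5 + 1 + 1 + 1 = 32

32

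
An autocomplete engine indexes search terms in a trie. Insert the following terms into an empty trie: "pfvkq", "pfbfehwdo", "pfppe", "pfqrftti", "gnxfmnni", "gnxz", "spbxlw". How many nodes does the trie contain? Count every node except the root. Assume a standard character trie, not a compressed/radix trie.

36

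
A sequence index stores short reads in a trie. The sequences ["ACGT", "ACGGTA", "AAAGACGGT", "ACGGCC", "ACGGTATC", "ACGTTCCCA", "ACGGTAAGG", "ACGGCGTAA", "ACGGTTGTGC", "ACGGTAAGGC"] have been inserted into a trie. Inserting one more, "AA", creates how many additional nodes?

Every character of "AA" already lies on an existing path (it is a prefix of some stored word).
No new nodes are needed: 0.

0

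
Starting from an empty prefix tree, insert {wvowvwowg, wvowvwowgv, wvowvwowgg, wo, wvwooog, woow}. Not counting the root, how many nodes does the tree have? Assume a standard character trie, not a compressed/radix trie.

Insert word by word; a character creates a node only if that edge doesn't already exist:
  "wvowvwowg" → 9 new (w, v, o, w, v, w, o, w, g)
  "wvowvwowgv" → prefix "wvowvwowg" already present; 1 new (v)
  "wvowvwowgg" → prefix "wvowvwowg" already present; 1 new (g)
  "wo" → prefix "w" already present; 1 new (o)
  "wvwooog" → prefix "wv" already present; 5 new (w, o, o, o, g)
  "woow" → prefix "wo" already present; 2 new (o, w)
Total nodes = 9 + 1 + 1 + 1 + 5 + 2 = 19

19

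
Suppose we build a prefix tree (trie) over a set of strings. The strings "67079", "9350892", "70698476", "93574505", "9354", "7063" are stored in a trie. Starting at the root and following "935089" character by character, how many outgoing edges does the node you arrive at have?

1

Walk "935089" from the root, arriving at one node.
Characters that immediately follow "935089" among the stored strings: {2}.
That node has 1 child edge.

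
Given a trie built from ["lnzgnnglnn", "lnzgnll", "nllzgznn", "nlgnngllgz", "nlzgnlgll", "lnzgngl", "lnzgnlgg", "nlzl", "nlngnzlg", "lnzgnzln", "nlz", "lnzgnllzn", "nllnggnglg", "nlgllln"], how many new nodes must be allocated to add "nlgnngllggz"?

Walking "nlgnngllggz" from the root, the first 9 characters ("nlgnngllg") follow existing edges; "g" is the first miss.
Each of the 2 remaining characters creates one node.

2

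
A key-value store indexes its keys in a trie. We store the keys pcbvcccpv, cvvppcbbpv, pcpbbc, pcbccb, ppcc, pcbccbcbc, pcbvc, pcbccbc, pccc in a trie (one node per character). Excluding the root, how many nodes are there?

For each word, the new-node count is its length minus the longest prefix already in the trie:
  "pcbvcccpv" → 9 new (p, c, b, v, c, c, c, p, v)
  "cvvppcbbpv" → 10 new (c, v, v, p, p, c, b, b, p, v)
  "pcpbbc" → prefix "pc" already present; 4 new (p, b, b, c)
  "pcbccb" → prefix "pcb" already present; 3 new (c, c, b)
  "ppcc" → prefix "p" already present; 3 new (p, c, c)
  "pcbccbcbc" → prefix "pcbccb" already present; 3 new (c, b, c)
  "pcbvc" → prefix "pcbvc" already present; 0 new (none)
  "pcbccbc" → prefix "pcbccbc" already present; 0 new (none)
  "pccc" → prefix "pc" already present; 2 new (c, c)
Total nodes = 9 + 10 + 4 + 3 + 3 + 3 + 0 + 0 + 2 = 34

34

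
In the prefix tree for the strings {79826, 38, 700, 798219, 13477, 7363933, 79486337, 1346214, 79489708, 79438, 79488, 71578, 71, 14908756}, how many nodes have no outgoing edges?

Leaves are exactly the stored words that no other stored word extends.
Those words: "1346214", "13477", "14908756", "38", "700", "71578", "7363933", "79438", "79486337", "79488", "79489708", "798219", "79826"
Leaf count: 13

13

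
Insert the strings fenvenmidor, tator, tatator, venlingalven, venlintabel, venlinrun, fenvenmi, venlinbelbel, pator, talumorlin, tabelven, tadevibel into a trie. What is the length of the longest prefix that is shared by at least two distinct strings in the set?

Look for the deepest trie node that still has at least two words in its subtree.
"fenvenmi" and "fenvenmidor" agree on "fenvenmi" (8 characters) before diverging; nothing deeper is shared.
Longest shared-prefix length: 8

8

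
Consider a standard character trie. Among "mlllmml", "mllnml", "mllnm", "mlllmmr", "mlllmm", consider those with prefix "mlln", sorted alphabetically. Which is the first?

mllnm

Filter for "mlln…" and sort: "mllnm", "mllnml"
Position 1: mllnm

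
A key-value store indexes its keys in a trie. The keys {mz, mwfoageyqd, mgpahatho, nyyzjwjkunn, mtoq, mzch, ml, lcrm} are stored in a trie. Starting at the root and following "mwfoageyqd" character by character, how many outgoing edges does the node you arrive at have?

0

The children of the "mwfoageyqd" node are the distinct next characters among strings starting with "mwfoageyqd".
No stored string extends past "mwfoageyqd".
That node has 0 child edges.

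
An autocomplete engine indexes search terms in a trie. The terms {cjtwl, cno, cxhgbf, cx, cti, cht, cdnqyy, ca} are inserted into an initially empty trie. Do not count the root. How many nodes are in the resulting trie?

Trace insertions, counting only characters that open a new branch:
  "cjtwl" → 5 new (c, j, t, w, l)
  "cno" → prefix "c" already present; 2 new (n, o)
  "cxhgbf" → prefix "c" already present; 5 new (x, h, g, b, f)
  "cx" → prefix "cx" already present; 0 new (none)
  "cti" → prefix "c" already present; 2 new (t, i)
  "cht" → prefix "c" already present; 2 new (h, t)
  "cdnqyy" → prefix "c" already present; 5 new (d, n, q, y, y)
  "ca" → prefix "c" already present; 1 new (a)
Total nodes = 5 + 2 + 5 + 0 + 2 + 2 + 5 + 1 = 22

22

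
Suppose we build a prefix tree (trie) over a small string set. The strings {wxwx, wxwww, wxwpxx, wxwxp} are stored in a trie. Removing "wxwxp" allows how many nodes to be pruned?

1

A node on "wxwxp"'s path can go only if nothing else ends at it or branches off below it.
The suffix "p" (1 node) is used only by "wxwxp"; "wxwx" is itself a stored word, so pruning stops there.
Nodes removed: 1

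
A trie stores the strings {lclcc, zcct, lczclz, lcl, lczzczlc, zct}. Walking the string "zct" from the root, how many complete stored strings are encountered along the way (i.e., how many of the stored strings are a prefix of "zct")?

Check each prefix of "zct" against the stored set — each match is an end-marker on the path.
Prefixes of the query that are stored words: "zct"
Count: 1

1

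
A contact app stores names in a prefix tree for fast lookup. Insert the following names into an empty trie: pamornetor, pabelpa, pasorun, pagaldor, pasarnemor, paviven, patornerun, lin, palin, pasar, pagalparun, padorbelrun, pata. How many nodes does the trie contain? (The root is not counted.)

67

Trace insertions, counting only characters that open a new branch:
  "pamornetor" → 10 new (p, a, m, o, r, n, e, t, o, r)
  "pabelpa" → prefix "pa" already present; 5 new (b, e, l, p, a)
  "pasorun" → prefix "pa" already present; 5 new (s, o, r, u, n)
  "pagaldor" → prefix "pa" already present; 6 new (g, a, l, d, o, r)
  "pasarnemor" → prefix "pas" already present; 7 new (a, r, n, e, m, o, r)
  "paviven" → prefix "pa" already present; 5 new (v, i, v, e, n)
  "patornerun" → prefix "pa" already present; 8 new (t, o, r, n, e, r, u, n)
  "lin" → 3 new (l, i, n)
  "palin" → prefix "pa" already present; 3 new (l, i, n)
  "pasar" → prefix "pasar" already present; 0 new (none)
  "pagalparun" → prefix "pagal" already present; 5 new (p, a, r, u, n)
  "padorbelrun" → prefix "pa" already present; 9 new (d, o, r, b, e, l, r, u, n)
  "pata" → prefix "pat" already present; 1 new (a)
Total nodes = 10 + 5 + 5 + 6 + 7 + 5 + 8 + 3 + 3 + 0 + 5 + 9 + 1 = 67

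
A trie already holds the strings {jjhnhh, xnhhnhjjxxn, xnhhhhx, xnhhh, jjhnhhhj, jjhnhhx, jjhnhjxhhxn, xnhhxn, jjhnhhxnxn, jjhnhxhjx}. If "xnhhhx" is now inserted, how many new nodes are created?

1

Walking "xnhhhx" from the root, the first 5 characters ("xnhhh") follow existing edges; "x" is the first miss.
So 6 − 5 = 1 new nodes.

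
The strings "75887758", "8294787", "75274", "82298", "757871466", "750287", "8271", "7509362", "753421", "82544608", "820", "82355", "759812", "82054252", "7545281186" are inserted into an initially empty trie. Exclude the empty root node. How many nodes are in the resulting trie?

69

For each word, the new-node count is its length minus the longest prefix already in the trie:
  "75887758" → 8 new (7, 5, 8, 8, 7, 7, 5, 8)
  "8294787" → 7 new (8, 2, 9, 4, 7, 8, 7)
  "75274" → prefix "75" already present; 3 new (2, 7, 4)
  "82298" → prefix "82" already present; 3 new (2, 9, 8)
  "757871466" → prefix "75" already present; 7 new (7, 8, 7, 1, 4, 6, 6)
  "750287" → prefix "75" already present; 4 new (0, 2, 8, 7)
  "8271" → prefix "82" already present; 2 new (7, 1)
  "7509362" → prefix "750" already present; 4 new (9, 3, 6, 2)
  "753421" → prefix "75" already present; 4 new (3, 4, 2, 1)
  "82544608" → prefix "82" already present; 6 new (5, 4, 4, 6, 0, 8)
  "820" → prefix "82" already present; 1 new (0)
  "82355" → prefix "82" already present; 3 new (3, 5, 5)
  "759812" → prefix "75" already present; 4 new (9, 8, 1, 2)
  "82054252" → prefix "820" already present; 5 new (5, 4, 2, 5, 2)
  "7545281186" → prefix "75" already present; 8 new (4, 5, 2, 8, 1, 1, 8, 6)
Total nodes = 8 + 7 + 3 + 3 + 7 + 4 + 2 + 4 + 4 + 6 + 1 + 3 + 4 + 5 + 8 = 69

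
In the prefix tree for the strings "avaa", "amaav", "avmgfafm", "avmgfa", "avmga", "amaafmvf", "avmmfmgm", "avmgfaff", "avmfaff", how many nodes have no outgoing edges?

Leaves are exactly the stored words that no other stored word extends.
Those words: "amaafmvf", "amaav", "avaa", "avmfaff", "avmga", "avmgfaff", "avmgfafm", "avmmfmgm"
Leaf count: 8

8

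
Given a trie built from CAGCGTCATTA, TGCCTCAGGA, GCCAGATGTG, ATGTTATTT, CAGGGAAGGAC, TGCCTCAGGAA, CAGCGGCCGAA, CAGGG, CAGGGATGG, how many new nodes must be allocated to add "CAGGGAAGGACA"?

1

Walking "CAGGGAAGGACA" from the root, the first 11 characters ("CAGGGAAGGAC") follow existing edges; "A" is the first miss.
So 12 − 11 = 1 new nodes.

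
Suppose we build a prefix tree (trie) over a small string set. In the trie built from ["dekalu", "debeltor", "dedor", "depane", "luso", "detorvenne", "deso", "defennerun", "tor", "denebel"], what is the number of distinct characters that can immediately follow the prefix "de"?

The children of the "de" node are the distinct next characters among strings starting with "de".
Distinct next characters after "de": b, d, f, k, n, p, s, t.
That node has 8 child edges.

8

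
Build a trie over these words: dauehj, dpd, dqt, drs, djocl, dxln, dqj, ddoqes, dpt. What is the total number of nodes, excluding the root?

26

Insert word by word; a character creates a node only if that edge doesn't already exist:
  "dauehj" → 6 new (d, a, u, e, h, j)
  "dpd" → prefix "d" already present; 2 new (p, d)
  "dqt" → prefix "d" already present; 2 new (q, t)
  "drs" → prefix "d" already present; 2 new (r, s)
  "djocl" → prefix "d" already present; 4 new (j, o, c, l)
  "dxln" → prefix "d" already present; 3 new (x, l, n)
  "dqj" → prefix "dq" already present; 1 new (j)
  "ddoqes" → prefix "d" already present; 5 new (d, o, q, e, s)
  "dpt" → prefix "dp" already present; 1 new (t)
Total nodes = 6 + 2 + 2 + 2 + 4 + 3 + 1 + 5 + 1 = 26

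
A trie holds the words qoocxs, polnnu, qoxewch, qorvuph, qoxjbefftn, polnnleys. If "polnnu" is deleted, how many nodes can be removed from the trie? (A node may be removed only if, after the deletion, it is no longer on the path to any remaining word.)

After clearing the end-marker at "polnnu", prune upward until reaching a node still needed by another word.
The suffix "u" (1 node) is used only by "polnnu"; the node for "polnn" still has the child "l", so pruning stops there.
Nodes removed: 1

1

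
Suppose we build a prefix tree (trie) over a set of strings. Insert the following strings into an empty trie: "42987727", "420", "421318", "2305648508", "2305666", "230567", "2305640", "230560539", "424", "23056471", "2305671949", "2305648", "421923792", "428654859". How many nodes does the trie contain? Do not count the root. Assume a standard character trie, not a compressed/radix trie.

Insert word by word; a character creates a node only if that edge doesn't already exist:
  "42987727" → 8 new (4, 2, 9, 8, 7, 7, 2, 7)
  "420" → prefix "42" already present; 1 new (0)
  "421318" → prefix "42" already present; 4 new (1, 3, 1, 8)
  "2305648508" → 10 new (2, 3, 0, 5, 6, 4, 8, 5, 0, 8)
  "2305666" → prefix "23056" already present; 2 new (6, 6)
  "230567" → prefix "23056" already present; 1 new (7)
  "2305640" → prefix "230564" already present; 1 new (0)
  "230560539" → prefix "23056" already present; 4 new (0, 5, 3, 9)
  "424" → prefix "42" already present; 1 new (4)
  "23056471" → prefix "230564" already present; 2 new (7, 1)
  "2305671949" → prefix "230567" already present; 4 new (1, 9, 4, 9)
  "2305648" → prefix "2305648" already present; 0 new (none)
  "421923792" → prefix "421" already present; 6 new (9, 2, 3, 7, 9, 2)
  "428654859" → prefix "42" already present; 7 new (8, 6, 5, 4, 8, 5, 9)
Total nodes = 8 + 1 + 4 + 10 + 2 + 1 + 1 + 4 + 1 + 2 + 4 + 0 + 6 + 7 = 51

51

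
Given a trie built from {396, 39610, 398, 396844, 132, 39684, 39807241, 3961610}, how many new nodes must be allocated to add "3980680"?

"3980" is already a path in the trie; the remaining "680" must be added.
New nodes needed: |"3980680"| − 4 = 7 − 4 = 3.

3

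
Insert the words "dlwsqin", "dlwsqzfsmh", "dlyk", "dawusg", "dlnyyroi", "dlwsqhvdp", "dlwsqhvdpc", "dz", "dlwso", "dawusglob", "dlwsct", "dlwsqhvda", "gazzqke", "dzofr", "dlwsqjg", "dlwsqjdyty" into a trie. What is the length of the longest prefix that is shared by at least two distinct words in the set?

9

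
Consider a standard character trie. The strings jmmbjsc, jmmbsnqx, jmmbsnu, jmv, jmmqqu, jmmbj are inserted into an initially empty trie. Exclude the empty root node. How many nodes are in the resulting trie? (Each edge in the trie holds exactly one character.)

For each word, the new-node count is its length minus the longest prefix already in the trie:
  "jmmbjsc" → 7 new (j, m, m, b, j, s, c)
  "jmmbsnqx" → prefix "jmmb" already present; 4 new (s, n, q, x)
  "jmmbsnu" → prefix "jmmbsn" already present; 1 new (u)
  "jmv" → prefix "jm" already present; 1 new (v)
  "jmmqqu" → prefix "jmm" already present; 3 new (q, q, u)
  "jmmbj" → prefix "jmmbj" already present; 0 new (none)
Total nodes = 7 + 4 + 1 + 1 + 3 + 0 = 16

16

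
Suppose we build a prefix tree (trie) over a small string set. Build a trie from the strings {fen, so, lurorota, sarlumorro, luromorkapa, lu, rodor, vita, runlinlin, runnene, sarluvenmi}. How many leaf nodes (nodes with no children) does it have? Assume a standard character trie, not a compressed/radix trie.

10

A leaf is a node with no children — equivalently, the end of a word that is not a proper prefix of any other stored word.
Those words: "fen", "luromorkapa", "lurorota", "rodor", "runlinlin", "runnene", "sarlumorro", "sarluvenmi", "so", "vita"
Leaf count: 10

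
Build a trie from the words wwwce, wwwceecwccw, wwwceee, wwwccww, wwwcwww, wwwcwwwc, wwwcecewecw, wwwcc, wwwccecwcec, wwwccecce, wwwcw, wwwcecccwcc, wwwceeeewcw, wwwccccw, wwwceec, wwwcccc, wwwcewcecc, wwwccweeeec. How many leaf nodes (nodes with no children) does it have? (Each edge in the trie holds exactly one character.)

A leaf is a node with no children — equivalently, the end of a word that is not a proper prefix of any other stored word.
Those words: "wwwccccw", "wwwccecce", "wwwccecwcec", "wwwccweeeec", "wwwccww", "wwwcecccwcc", "wwwcecewecw", "wwwceecwccw", "wwwceeeewcw", "wwwcewcecc", "wwwcwwwc"
Leaf count: 11

11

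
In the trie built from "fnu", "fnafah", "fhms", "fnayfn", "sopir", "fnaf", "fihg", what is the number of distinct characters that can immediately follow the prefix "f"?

Follow the path "f" to its node, then look at its outgoing edges.
Distinct next characters after "f": h, i, n.
That node has 3 child edges.

3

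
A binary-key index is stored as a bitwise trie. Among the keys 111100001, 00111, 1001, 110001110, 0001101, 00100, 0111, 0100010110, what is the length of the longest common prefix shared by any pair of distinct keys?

Equivalently: take the maximum, over all pairs, of their longest common prefix length.
e.g. "00100" and "00111" share the prefix "001" of length 3; no pair shares a longer one.
Longest shared-prefix length: 3

3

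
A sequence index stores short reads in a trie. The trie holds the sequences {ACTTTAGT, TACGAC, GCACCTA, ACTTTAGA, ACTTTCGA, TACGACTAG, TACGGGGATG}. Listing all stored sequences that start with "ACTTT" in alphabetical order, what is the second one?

ACTTTAGT

DFS of the "ACTTT" subtree visits, in order: "ACTTTAGA", "ACTTTAGT", "ACTTTCGA"
The 2nd is ACTTTAGT.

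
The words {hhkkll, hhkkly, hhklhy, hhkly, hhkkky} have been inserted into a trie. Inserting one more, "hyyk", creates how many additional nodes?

The longest prefix of "hyyk" already in the trie is "h" (length 1).
New nodes needed: |"hyyk"| − 1 = 4 − 1 = 3.

3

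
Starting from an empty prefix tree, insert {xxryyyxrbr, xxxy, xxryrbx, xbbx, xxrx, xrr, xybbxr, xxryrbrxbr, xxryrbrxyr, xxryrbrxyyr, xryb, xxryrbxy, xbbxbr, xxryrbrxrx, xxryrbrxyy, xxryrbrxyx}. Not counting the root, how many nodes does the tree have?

Trace insertions, counting only characters that open a new branch:
  "xxryyyxrbr" → 10 new (x, x, r, y, y, y, x, r, b, r)
  "xxxy" → prefix "xx" already present; 2 new (x, y)
  "xxryrbx" → prefix "xxry" already present; 3 new (r, b, x)
  "xbbx" → prefix "x" already present; 3 new (b, b, x)
  "xxrx" → prefix "xxr" already present; 1 new (x)
  "xrr" → prefix "x" already present; 2 new (r, r)
  "xybbxr" → prefix "x" already present; 5 new (y, b, b, x, r)
  "xxryrbrxbr" → prefix "xxryrb" already present; 4 new (r, x, b, r)
  "xxryrbrxyr" → prefix "xxryrbrx" already present; 2 new (y, r)
  "xxryrbrxyyr" → prefix "xxryrbrxy" already present; 2 new (y, r)
  "xryb" → prefix "xr" already present; 2 new (y, b)
  "xxryrbxy" → prefix "xxryrbx" already present; 1 new (y)
  "xbbxbr" → prefix "xbbx" already present; 2 new (b, r)
  "xxryrbrxrx" → prefix "xxryrbrx" already present; 2 new (r, x)
  "xxryrbrxyy" → prefix "xxryrbrxyy" already present; 0 new (none)
  "xxryrbrxyx" → prefix "xxryrbrxy" already present; 1 new (x)
Total nodes = 10 + 2 + 3 + 3 + 1 + 2 + 5 + 4 + 2 + 2 + 2 + 1 + 2 + 2 + 0 + 1 = 42

42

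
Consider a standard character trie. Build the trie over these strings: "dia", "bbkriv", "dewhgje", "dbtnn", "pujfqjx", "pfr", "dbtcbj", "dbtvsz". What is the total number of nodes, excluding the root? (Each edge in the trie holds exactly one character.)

Insert word by word; a character creates a node only if that edge doesn't already exist:
  "dia" → 3 new (d, i, a)
  "bbkriv" → 6 new (b, b, k, r, i, v)
  "dewhgje" → prefix "d" already present; 6 new (e, w, h, g, j, e)
  "dbtnn" → prefix "d" already present; 4 new (b, t, n, n)
  "pujfqjx" → 7 new (p, u, j, f, q, j, x)
  "pfr" → prefix "p" already present; 2 new (f, r)
  "dbtcbj" → prefix "dbt" already present; 3 new (c, b, j)
  "dbtvsz" → prefix "dbt" already present; 3 new (v, s, z)
Total nodes = 3 + 6 + 6 + 4 + 7 + 2 + 3 + 3 = 34

34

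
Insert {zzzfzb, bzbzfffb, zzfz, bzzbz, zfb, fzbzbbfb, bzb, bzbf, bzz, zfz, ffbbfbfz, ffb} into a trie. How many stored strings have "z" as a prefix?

4

Walk to "z"; the words in its subtree are exactly those with that prefix.
Matches: "zfb", "zfz", "zzfz", "zzzfzb"
Count: 4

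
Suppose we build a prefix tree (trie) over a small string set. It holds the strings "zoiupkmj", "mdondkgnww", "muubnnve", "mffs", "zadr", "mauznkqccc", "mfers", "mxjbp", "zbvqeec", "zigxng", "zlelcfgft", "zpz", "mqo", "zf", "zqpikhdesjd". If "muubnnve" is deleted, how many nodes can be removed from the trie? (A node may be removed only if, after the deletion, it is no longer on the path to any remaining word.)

7

A node on "muubnnve"'s path can go only if nothing else ends at it or branches off below it.
The suffix "uubnnve" (7 nodes) is used only by "muubnnve"; the node for "m" still has the child "d", so pruning stops there.
Nodes removed: 7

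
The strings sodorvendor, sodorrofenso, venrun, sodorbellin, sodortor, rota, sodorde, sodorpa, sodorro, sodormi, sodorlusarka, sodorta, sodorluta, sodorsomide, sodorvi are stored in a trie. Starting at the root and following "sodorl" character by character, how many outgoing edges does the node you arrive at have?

1

Follow the path "sodorl" to its node, then look at its outgoing edges.
Distinct next characters after "sodorl": u.
That node has 1 child edge.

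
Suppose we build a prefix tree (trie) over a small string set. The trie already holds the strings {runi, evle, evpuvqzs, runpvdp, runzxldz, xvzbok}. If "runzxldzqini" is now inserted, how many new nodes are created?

"runzxldz" is already a path in the trie; the remaining "qini" must be added.
So 12 − 8 = 4 new nodes.

4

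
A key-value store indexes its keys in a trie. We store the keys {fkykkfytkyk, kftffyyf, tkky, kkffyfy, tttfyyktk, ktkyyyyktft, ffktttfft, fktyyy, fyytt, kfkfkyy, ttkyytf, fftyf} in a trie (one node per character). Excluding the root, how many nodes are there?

Count nodes per top-level branch (shared prefixes stored once):
  'f'-branch (ffktttfft, fftyf, fktyyy, fkykkfytkyk, fyytt): 30 nodes
  'k'-branch (kfkfkyy, kftffyyf, kkffyfy, ktkyyyyktft): 29 nodes
  't'-branch (tkky, ttkyytf, tttfyyktk): 17 nodes
Sum: 76

76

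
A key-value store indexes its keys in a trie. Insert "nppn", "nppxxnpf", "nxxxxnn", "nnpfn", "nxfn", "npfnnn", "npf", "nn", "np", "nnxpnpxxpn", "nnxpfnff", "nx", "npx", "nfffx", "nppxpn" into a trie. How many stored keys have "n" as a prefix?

Traverse to the node for "n", then collect every word in that subtree.
Words under "n": nfffx, nn, nnpfn, nnxpfnff, nnxpnpxxpn, np, npf, npfnnn, nppn, nppxpn, nppxxnpf, npx, nx, nxfn, nxxxxnn
Count: 15

15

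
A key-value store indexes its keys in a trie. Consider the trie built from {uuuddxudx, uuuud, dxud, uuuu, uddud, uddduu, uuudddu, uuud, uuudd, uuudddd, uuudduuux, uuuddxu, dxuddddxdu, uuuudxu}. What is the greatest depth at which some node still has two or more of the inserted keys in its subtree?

Equivalently: take the maximum, over all pairs, of their longest common prefix length.
e.g. "uuuddxu" and "uuuddxudx" share the prefix "uuuddxu" of length 7; no pair shares a longer one.
Longest shared-prefix length: 7

7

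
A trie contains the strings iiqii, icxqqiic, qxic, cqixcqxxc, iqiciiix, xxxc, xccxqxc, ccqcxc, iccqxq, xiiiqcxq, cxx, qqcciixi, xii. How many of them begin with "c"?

3

Traverse to the node for "c", then collect every word in that subtree.
Matches: "ccqcxc", "cqixcqxxc", "cxx"
Count: 3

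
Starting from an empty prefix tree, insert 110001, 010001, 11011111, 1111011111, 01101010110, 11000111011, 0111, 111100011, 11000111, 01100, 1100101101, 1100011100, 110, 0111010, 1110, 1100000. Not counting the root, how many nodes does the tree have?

58

Insert word by word; a character creates a node only if that edge doesn't already exist:
  "110001" → 6 new (1, 1, 0, 0, 0, 1)
  "010001" → 6 new (0, 1, 0, 0, 0, 1)
  "11011111" → prefix "110" already present; 5 new (1, 1, 1, 1, 1)
  "1111011111" → prefix "11" already present; 8 new (1, 1, 0, 1, 1, 1, 1, 1)
  "01101010110" → prefix "01" already present; 9 new (1, 0, 1, 0, 1, 0, 1, 1, 0)
  "11000111011" → prefix "110001" already present; 5 new (1, 1, 0, 1, 1)
  "0111" → prefix "011" already present; 1 new (1)
  "111100011" → prefix "11110" already present; 4 new (0, 0, 1, 1)
  "11000111" → prefix "11000111" already present; 0 new (none)
  "01100" → prefix "0110" already present; 1 new (0)
  "1100101101" → prefix "1100" already present; 6 new (1, 0, 1, 1, 0, 1)
  "1100011100" → prefix "110001110" already present; 1 new (0)
  "110" → prefix "110" already present; 0 new (none)
  "0111010" → prefix "0111" already present; 3 new (0, 1, 0)
  "1110" → prefix "111" already present; 1 new (0)
  "1100000" → prefix "11000" already present; 2 new (0, 0)
Total nodes = 6 + 6 + 5 + 8 + 9 + 5 + 1 + 4 + 0 + 1 + 6 + 1 + 0 + 3 + 1 + 2 = 58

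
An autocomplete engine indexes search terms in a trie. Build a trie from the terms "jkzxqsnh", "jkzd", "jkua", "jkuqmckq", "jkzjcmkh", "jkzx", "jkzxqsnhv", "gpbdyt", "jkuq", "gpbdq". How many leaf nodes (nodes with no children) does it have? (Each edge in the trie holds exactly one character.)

A leaf is a node with no children — equivalently, the end of a word that is not a proper prefix of any other stored word.
Those words: "gpbdq", "gpbdyt", "jkua", "jkuqmckq", "jkzd", "jkzjcmkh", "jkzxqsnhv"
Leaf count: 7

7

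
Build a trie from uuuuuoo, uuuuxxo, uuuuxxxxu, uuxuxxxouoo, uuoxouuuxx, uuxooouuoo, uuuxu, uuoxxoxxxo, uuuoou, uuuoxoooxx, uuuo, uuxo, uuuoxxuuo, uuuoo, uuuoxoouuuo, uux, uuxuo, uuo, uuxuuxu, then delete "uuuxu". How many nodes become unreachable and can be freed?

A node on "uuuxu"'s path can go only if nothing else ends at it or branches off below it.
The suffix "xu" (2 nodes) is used only by "uuuxu"; the node for "uuu" still has the child "u", so pruning stops there.
Nodes removed: 2

2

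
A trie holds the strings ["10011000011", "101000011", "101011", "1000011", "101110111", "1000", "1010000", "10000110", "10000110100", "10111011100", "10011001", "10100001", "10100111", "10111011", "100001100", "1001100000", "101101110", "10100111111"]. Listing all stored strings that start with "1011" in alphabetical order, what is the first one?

Words with prefix "1011", in lexicographic order: "101101110", "10111011", "101110111", "10111011100"
Position 1: 101101110

101101110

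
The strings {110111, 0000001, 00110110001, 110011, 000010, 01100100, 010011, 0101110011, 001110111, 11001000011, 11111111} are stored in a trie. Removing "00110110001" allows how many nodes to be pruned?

A node on "00110110001"'s path can go only if nothing else ends at it or branches off below it.
The suffix "0110001" (7 nodes) is used only by "00110110001"; the node for "0011" still has the child "1", so pruning stops there.
Nodes removed: 7

7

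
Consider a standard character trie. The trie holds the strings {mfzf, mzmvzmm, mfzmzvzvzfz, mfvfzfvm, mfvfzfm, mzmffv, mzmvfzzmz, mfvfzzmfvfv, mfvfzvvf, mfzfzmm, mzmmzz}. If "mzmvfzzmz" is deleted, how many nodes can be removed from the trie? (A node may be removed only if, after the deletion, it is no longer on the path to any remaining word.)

After clearing the end-marker at "mzmvfzzmz", prune upward until reaching a node still needed by another word.
The suffix "fzzmz" (5 nodes) is used only by "mzmvfzzmz"; the node for "mzmv" still has the child "z", so pruning stops there.
Nodes removed: 5

5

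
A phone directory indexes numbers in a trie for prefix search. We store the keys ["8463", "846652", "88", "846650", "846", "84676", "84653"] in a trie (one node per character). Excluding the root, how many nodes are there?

Trace insertions, counting only characters that open a new branch:
  "8463" → 4 new (8, 4, 6, 3)
  "846652" → prefix "846" already present; 3 new (6, 5, 2)
  "88" → prefix "8" already present; 1 new (8)
  "846650" → prefix "84665" already present; 1 new (0)
  "846" → prefix "846" already present; 0 new (none)
  "84676" → prefix "846" already present; 2 new (7, 6)
  "84653" → prefix "846" already present; 2 new (5, 3)
Total nodes = 4 + 3 + 1 + 1 + 0 + 2 + 2 = 13

13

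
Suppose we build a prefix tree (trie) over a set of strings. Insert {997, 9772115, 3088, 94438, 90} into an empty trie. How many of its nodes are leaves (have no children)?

5

Leaves are exactly the stored words that no other stored word extends.
Those words: "3088", "90", "94438", "9772115", "997"
Leaf count: 5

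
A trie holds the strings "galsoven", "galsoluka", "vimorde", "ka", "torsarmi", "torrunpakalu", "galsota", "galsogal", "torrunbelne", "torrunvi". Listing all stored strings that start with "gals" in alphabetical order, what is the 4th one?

galsoven

Filter for "gals…" and sort: "galsogal", "galsoluka", "galsota", "galsoven"
Position 4: galsoven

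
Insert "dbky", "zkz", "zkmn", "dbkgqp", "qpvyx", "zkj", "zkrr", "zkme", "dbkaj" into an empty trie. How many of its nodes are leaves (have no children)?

Leaves are exactly the stored words that no other stored word extends.
Those words: "dbkaj", "dbkgqp", "dbky", "qpvyx", "zkj", "zkme", "zkmn", "zkrr", "zkz"
Leaf count: 9

9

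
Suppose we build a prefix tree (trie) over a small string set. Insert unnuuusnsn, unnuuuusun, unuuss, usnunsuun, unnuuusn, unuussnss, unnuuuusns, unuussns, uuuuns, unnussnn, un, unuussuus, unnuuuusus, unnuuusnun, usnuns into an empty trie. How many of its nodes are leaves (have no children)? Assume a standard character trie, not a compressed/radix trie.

10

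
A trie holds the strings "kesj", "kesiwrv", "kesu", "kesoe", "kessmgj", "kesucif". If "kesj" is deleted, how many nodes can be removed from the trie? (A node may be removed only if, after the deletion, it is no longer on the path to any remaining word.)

Walk "kesj" from the leaf back toward the root, removing each node that no remaining word uses.
The suffix "j" (1 node) is used only by "kesj"; the node for "kes" still has the child "i", so pruning stops there.
Nodes removed: 1

1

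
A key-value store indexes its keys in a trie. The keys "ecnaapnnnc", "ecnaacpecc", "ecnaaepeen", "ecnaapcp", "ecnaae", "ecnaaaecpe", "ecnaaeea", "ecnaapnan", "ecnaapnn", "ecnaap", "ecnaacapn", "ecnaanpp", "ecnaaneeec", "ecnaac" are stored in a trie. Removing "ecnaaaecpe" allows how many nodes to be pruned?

A node on "ecnaaaecpe"'s path can go only if nothing else ends at it or branches off below it.
The suffix "aecpe" (5 nodes) is used only by "ecnaaaecpe"; the node for "ecnaa" still has the child "p", so pruning stops there.
Nodes removed: 5

5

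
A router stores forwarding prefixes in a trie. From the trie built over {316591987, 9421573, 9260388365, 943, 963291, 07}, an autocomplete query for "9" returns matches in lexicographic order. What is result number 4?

DFS of the "9" subtree visits, in order: "9260388365", "9421573", "943", "963291"
Position 4: 963291

963291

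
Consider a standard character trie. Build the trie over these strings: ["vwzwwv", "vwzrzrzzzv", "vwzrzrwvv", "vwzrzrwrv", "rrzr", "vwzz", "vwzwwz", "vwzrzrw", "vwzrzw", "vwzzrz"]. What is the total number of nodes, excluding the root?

27

Trace insertions, counting only characters that open a new branch:
  "vwzwwv" → 6 new (v, w, z, w, w, v)
  "vwzrzrzzzv" → prefix "vwz" already present; 7 new (r, z, r, z, z, z, v)
  "vwzrzrwvv" → prefix "vwzrzr" already present; 3 new (w, v, v)
  "vwzrzrwrv" → prefix "vwzrzrw" already present; 2 new (r, v)
  "rrzr" → 4 new (r, r, z, r)
  "vwzz" → prefix "vwz" already present; 1 new (z)
  "vwzwwz" → prefix "vwzww" already present; 1 new (z)
  "vwzrzrw" → prefix "vwzrzrw" already present; 0 new (none)
  "vwzrzw" → prefix "vwzrz" already present; 1 new (w)
  "vwzzrz" → prefix "vwzz" already present; 2 new (r, z)
Total nodes = 6 + 7 + 3 + 2 + 4 + 1 + 1 + 0 + 1 + 2 = 27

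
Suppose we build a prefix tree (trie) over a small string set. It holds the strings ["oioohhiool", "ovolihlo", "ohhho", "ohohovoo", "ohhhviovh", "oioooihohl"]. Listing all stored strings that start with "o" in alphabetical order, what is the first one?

ohhho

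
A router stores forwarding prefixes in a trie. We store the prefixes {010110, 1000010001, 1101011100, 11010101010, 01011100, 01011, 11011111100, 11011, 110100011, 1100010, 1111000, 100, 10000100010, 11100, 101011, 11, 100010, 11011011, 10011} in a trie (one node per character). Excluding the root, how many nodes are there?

Insert word by word; a character creates a node only if that edge doesn't already exist:
  "010110" → 6 new (0, 1, 0, 1, 1, 0)
  "1000010001" → 10 new (1, 0, 0, 0, 0, 1, 0, 0, 0, 1)
  "1101011100" → prefix "1" already present; 9 new (1, 0, 1, 0, 1, 1, 1, 0, 0)
  "11010101010" → prefix "110101" already present; 5 new (0, 1, 0, 1, 0)
  "01011100" → prefix "01011" already present; 3 new (1, 0, 0)
  "01011" → prefix "01011" already present; 0 new (none)
  "11011111100" → prefix "1101" already present; 7 new (1, 1, 1, 1, 1, 0, 0)
  "11011" → prefix "11011" already present; 0 new (none)
  "110100011" → prefix "11010" already present; 4 new (0, 0, 1, 1)
  "1100010" → prefix "110" already present; 4 new (0, 0, 1, 0)
  "1111000" → prefix "11" already present; 5 new (1, 1, 0, 0, 0)
  "100" → prefix "100" already present; 0 new (none)
  "10000100010" → prefix "1000010001" already present; 1 new (0)
  "11100" → prefix "111" already present; 2 new (0, 0)
  "101011" → prefix "10" already present; 4 new (1, 0, 1, 1)
  "11" → prefix "11" already present; 0 new (none)
  "100010" → prefix "1000" already present; 2 new (1, 0)
  "11011011" → prefix "11011" already present; 3 new (0, 1, 1)
  "10011" → prefix "100" already present; 2 new (1, 1)
Total nodes = 6 + 10 + 9 + 5 + 3 + 0 + 7 + 0 + 4 + 4 + 5 + 0 + 1 + 2 + 4 + 0 + 2 + 3 + 2 = 67

67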